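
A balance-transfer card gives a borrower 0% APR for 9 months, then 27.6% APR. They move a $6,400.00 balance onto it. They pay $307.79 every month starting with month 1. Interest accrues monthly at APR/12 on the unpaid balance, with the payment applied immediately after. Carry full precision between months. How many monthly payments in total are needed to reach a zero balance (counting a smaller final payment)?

Promo months 1–9 at r₀ = 0%/12 = 0; months 10+ at r₁ = 27.6%/12 = 0.023.
After month 9 (no interest yet): B = $6,400.00 − 9·$307.79 = $3,629.89.
Then at r₁ with $307.79/mo: n₂ = −ln(1 − r₁·B/P)/ln(1+r₁) ≈ 13.92 → 14 more payments.

23 months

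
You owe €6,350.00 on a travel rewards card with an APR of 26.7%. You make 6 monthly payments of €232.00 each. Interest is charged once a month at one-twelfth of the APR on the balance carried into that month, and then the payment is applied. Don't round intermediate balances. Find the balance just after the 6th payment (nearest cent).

Monthly rate r = 26.7%/12 = 2.225% = 0.02225.
Each month: B ← B·(1+r) − €232.00.
Month 1: interest €141.29; balance after payment €6,259.29.
Month 2: interest €139.27; balance after payment €6,166.56.
Month 3: interest €137.21; balance after payment €6,071.76.
Month 4: interest €135.10; balance after payment €5,974.86.
Month 5: interest €132.94; balance after payment €5,875.80.
Month 6: interest €130.74; balance after payment €5,774.54.

€5,774.54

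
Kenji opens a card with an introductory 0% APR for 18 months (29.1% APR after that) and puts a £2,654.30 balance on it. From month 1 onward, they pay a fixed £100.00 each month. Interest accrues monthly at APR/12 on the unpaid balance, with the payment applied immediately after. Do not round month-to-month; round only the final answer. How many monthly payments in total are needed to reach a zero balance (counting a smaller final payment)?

28 months

Promo months 1–18 at r₀ = 0%/12 = 0; months 19+ at r₁ = 29.1%/12 = 0.02425.
After month 18 (no interest yet): B = £2,654.30 − 18·£100.00 = £854.30.
Then at r₁ with £100.00/mo: n₂ = −ln(1 − r₁·B/P)/ln(1+r₁) ≈ 9.69 → 10 more payments.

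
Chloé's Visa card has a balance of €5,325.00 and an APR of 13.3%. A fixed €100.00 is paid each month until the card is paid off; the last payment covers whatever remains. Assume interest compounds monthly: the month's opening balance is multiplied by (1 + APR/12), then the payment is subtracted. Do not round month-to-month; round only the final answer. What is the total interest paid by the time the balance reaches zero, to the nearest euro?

€2,768

Monthly rate r = 13.3%/12 = 1.10833% = 0.0110833.
Payoff takes n = ⌈−ln(1 − rB₀/P)/ln(1+r)⌉ = ⌈80.931⌉ = 81 payments; the last is €93.18.
Total paid = 80·€100.00 + €93.18 = €8,093.18.
Total interest = total paid − principal = €8,093.18 − €5,325.00 = €2,768.18.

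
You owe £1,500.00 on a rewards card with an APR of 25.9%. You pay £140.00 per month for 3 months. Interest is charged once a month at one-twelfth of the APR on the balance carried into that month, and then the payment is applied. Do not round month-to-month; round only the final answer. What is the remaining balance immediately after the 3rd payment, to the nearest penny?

Monthly rate r = 25.9%/12 = 2.15833% = 0.0215833.
Each month: B ← B·(1+r) − £140.00.
Month 1: interest £32.38; balance after payment £1,392.38.
Month 2: interest £30.05; balance after payment £1,282.43.
Month 3: interest £27.68; balance after payment £1,170.11.

£1,170.11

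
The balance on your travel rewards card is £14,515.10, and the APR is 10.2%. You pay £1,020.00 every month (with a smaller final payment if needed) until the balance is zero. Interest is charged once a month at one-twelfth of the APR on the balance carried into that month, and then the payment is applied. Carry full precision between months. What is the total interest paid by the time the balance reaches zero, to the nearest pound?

Monthly rate r = 10.2%/12 = 0.85% = 0.0085.
Payoff takes n = ⌈−ln(1 − rB₀/P)/ln(1+r)⌉ = ⌈15.232⌉ = 16 payments; the last is £237.30.
Total paid = 15·£1,020.00 + £237.30 = £15,537.30.
Total interest = total paid − principal = £15,537.30 − £14,515.10 = £1,022.20.

£1,022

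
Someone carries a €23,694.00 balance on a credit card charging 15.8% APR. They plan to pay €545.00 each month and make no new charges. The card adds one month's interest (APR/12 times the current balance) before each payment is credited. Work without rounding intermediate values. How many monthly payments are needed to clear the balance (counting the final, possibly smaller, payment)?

65 payments

Monthly rate r = 15.8%/12 = 1.31667% = 0.0131667.
Recurrence: B ← B·(1+r) − €545.00.
Month 1: interest €311.97; balance after payment €23,460.97.
Month 2: interest €308.90; balance after payment €23,224.87.
Closed form: n = −ln(1 − rB₀/P)/ln(1+r) = −ln(0.42758)/ln(1.01317) ≈ 64.952, so the balance reaches zero during payment 65.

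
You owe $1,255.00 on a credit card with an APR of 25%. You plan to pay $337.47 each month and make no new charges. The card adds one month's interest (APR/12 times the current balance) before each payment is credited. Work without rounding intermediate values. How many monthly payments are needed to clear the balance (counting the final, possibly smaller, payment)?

Monthly rate r = 25%/12 = 2.08333% = 0.0208333.
Recurrence: B ← B·(1+r) − $337.47.
Month 1: interest $26.15; balance after payment $943.68.
Month 2: interest $19.66; balance after payment $625.87.
Month 3: interest $13.04; balance after payment $301.43.
Month 4: interest $6.28; balance after payment $0.00.

4 payments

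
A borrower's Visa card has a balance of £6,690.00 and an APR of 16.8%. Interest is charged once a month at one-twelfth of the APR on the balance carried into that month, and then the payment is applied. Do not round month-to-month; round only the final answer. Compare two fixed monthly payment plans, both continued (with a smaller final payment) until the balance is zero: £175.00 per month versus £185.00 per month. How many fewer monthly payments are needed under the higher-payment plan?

5 fewer payments

Monthly rate r = 16.8%/12 = 1.4% = 0.014.
At £175.00/mo: n = ⌈−ln(1 − rB₀/P)/ln(1+r)⌉ = 56 payments (last £18.85); total interest = total paid − £6,690.00 = £2,953.85.
At £185.00/mo: 51 payments (last £141.57); total interest £2,701.57.
Payments saved = 56 − 51 = 5.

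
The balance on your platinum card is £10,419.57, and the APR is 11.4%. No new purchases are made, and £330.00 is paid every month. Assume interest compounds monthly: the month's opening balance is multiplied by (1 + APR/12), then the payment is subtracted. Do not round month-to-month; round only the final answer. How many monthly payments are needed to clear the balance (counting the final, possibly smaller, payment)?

38 payments

Monthly rate r = 11.4%/12 = 0.95% = 0.0095.
Recurrence: B ← B·(1+r) − £330.00.
Month 1: interest £98.99; balance after payment £10,188.56.
Month 2: interest £96.79; balance after payment £9,955.35.
Closed form: n = −ln(1 − rB₀/P)/ln(1+r) = −ln(0.70004)/ln(1.0095) ≈ 37.716, so the balance reaches zero during payment 38.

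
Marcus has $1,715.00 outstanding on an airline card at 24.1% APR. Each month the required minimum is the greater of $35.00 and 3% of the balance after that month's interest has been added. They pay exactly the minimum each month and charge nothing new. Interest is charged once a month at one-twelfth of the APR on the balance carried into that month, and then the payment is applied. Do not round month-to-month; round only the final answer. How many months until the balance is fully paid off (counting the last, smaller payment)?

Monthly rate r = 24.1%/12 = 2.00833% = 0.0200833.
While 3% of the post-interest balance exceeds $35.00, each month B ← (B·(1+r))·(1 − 0.03), i.e. B shrinks by the factor (1+r)·0.97 = 0.98948.
This holds for months 1–39. Entering month 40 the balance is $1,135.41; 3% of the post-interest balance is now below $35.00, so the flat $35.00 minimum applies from here.
From month 40 a fixed $35.00 at rate r clears $1,135.41 in 54 more payments. Total: 39 + 54 = 93 months.

93 months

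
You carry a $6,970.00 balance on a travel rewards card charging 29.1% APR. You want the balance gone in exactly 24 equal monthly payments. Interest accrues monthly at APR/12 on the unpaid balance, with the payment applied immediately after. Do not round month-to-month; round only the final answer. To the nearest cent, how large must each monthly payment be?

$386.49

Monthly rate r = 29.1%/12 = 2.425% = 0.02425.
Level-payment amortization: P = B₀·r / (1 − (1+r)^(−n)) = 6970.00·0.02425 / (1 − 1.02425^(−24)).
Denominator 1 − (1+r)^(−24) = 0.437326247.
P = 169.023 / 0.437326247 ≈ 386.49.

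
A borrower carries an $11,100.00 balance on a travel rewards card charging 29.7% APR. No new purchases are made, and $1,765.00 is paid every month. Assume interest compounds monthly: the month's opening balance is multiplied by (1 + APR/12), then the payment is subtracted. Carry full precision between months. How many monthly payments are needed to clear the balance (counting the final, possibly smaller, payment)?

7 payments

Monthly rate r = 29.7%/12 = 2.475% = 0.02475.
Recurrence: B ← B·(1+r) − $1,765.00.
Month 1: interest $274.72; balance after payment $9,609.73.
Month 2: interest $237.84; balance after payment $8,082.57.
Closed form: n = −ln(1 − rB₀/P)/ln(1+r) = −ln(0.84435)/ln(1.02475) ≈ 6.920, so the balance reaches zero during payment 7.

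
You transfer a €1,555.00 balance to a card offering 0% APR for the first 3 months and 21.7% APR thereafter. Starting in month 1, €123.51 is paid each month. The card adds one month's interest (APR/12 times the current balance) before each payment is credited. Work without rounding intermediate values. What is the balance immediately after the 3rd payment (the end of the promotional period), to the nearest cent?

€1,184.47

Promo months 1–3 at r₀ = 0%/12 = 0; months 4+ at r₁ = 21.7%/12 = 0.0180833.
After month 3 (no interest yet): B = €1,555.00 − 3·€123.51 = €1,184.47.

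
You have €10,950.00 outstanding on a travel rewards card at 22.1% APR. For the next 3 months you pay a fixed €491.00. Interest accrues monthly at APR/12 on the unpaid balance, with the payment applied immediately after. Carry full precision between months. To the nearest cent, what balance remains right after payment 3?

€10,065.90

Monthly rate r = 22.1%/12 = 1.84167% = 0.0184167.
Each month: B ← B·(1+r) − €491.00.
Month 1: interest €201.66; balance after payment €10,660.66.
Month 2: interest €196.33; balance after payment €10,366.00.
Month 3: interest €190.91; balance after payment €10,065.90.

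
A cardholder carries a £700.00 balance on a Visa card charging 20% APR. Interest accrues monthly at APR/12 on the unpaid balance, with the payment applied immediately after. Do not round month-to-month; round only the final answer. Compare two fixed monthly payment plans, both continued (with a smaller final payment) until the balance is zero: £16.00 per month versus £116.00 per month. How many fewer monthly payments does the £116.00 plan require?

Monthly rate r = 20%/12 = 1.66667% = 0.0166667.
At £16.00/mo: n = ⌈−ln(1 − rB₀/P)/ln(1+r)⌉ = 80 payments (last £0.43); total interest = total paid − £700.00 = £564.43.
At £116.00/mo: 7 payments (last £48.12); total interest £44.12.
Payments saved = 80 − 7 = 73.

73 fewer payments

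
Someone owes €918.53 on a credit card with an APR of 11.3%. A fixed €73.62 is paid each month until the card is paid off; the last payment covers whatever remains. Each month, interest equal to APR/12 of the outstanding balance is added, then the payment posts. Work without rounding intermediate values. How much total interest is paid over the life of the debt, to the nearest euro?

€63

Monthly rate r = 11.3%/12 = 0.941667% = 0.00941667.
Payoff takes n = ⌈−ln(1 − rB₀/P)/ln(1+r)⌉ = ⌈13.335⌉ = 14 payments; the last is €24.74.
Total paid = 13·€73.62 + €24.74 = €981.80.
Total interest = total paid − principal = €981.80 − €918.53 = €63.27.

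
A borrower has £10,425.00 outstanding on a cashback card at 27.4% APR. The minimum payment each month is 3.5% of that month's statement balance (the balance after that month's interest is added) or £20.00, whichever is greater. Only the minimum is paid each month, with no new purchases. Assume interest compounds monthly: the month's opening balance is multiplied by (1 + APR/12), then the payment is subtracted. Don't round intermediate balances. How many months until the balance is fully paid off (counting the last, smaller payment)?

270 months

Monthly rate r = 27.4%/12 = 2.28333% = 0.0228333.
While 3.5% of the post-interest balance exceeds £20.00, each month B ← (B·(1+r))·(1 − 0.035), i.e. B shrinks by the factor (1+r)·0.965 = 0.98703.
This holds for months 1–225. Entering month 226 the balance is £553.12; 3.5% of the post-interest balance is now below £20.00, so the flat £20.00 minimum applies from here.
From month 226 a fixed £20.00 at rate r clears £553.12 in 45 more payments. Total: 225 + 45 = 270 months.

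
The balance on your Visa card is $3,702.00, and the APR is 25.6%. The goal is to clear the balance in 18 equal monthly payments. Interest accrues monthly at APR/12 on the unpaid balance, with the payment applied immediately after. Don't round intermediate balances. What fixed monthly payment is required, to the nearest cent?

$249.84

Monthly rate r = 25.6%/12 = 2.13333% = 0.0213333.
Level-payment amortization: P = B₀·r / (1 − (1+r)^(−n)) = 3702.00·0.0213333 / (1 − 1.02133^(−18)).
Denominator 1 − (1+r)^(−18) = 0.316112151.
P = 78.976 / 0.316112151 ≈ 249.84.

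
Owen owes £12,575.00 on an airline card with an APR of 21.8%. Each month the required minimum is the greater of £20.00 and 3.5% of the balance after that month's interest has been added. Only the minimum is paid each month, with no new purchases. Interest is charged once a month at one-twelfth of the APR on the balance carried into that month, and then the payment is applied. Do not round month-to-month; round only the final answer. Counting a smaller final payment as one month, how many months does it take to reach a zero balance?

Monthly rate r = 21.8%/12 = 1.81667% = 0.0181667.
While 3.5% of the post-interest balance exceeds £20.00, each month B ← (B·(1+r))·(1 − 0.035), i.e. B shrinks by the factor (1+r)·0.965 = 0.98253.
This holds for months 1–177. Entering month 178 the balance is £555.63; 3.5% of the post-interest balance is now below £20.00, so the flat £20.00 minimum applies from here.
From month 178 a fixed £20.00 at rate r clears £555.63 in 40 more payments. Total: 177 + 40 = 217 months.

217 months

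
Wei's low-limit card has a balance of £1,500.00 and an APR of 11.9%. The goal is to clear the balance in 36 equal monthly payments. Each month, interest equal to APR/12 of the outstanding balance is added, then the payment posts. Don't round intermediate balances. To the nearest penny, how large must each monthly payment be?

£49.75

Monthly rate r = 11.9%/12 = 0.991667% = 0.00991667.
Level-payment amortization: P = B₀·r / (1 − (1+r)^(−n)) = 1500.00·0.00991667 / (1 − 1.00992^(−36)).
Denominator 1 − (1+r)^(−36) = 0.298995864.
P = 14.875 / 0.298995864 ≈ 49.75.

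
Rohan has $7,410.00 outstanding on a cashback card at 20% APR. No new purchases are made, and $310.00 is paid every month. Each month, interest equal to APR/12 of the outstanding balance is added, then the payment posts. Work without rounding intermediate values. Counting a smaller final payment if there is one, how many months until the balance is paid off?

31 payments

Monthly rate r = 20%/12 = 1.66667% = 0.0166667.
Recurrence: B ← B·(1+r) − $310.00.
Month 1: interest $123.50; balance after payment $7,223.50.
Month 2: interest $120.39; balance after payment $7,033.89.
Closed form: n = −ln(1 − rB₀/P)/ln(1+r) = −ln(0.60161)/ln(1.01667) ≈ 30.742, so the balance reaches zero during payment 31.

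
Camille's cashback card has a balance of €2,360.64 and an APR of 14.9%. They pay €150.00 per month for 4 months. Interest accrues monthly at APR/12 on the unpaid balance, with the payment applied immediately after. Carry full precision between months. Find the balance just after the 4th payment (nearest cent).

Monthly rate r = 14.9%/12 = 1.24167% = 0.0124167.
Each month: B ← B·(1+r) − €150.00.
Month 1: interest €29.31; balance after payment €2,239.95.
Month 2: interest €27.81; balance after payment €2,117.76.
Month 3: interest €26.30; balance after payment €1,994.06.
Month 4: interest €24.76; balance after payment €1,868.82.

€1,868.82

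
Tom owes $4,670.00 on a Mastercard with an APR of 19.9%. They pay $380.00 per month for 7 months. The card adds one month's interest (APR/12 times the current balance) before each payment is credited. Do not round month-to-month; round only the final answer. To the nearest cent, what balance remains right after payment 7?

Monthly rate r = 19.9%/12 = 1.65833% = 0.0165833.
Each month: B ← B·(1+r) − $380.00.
Month 1: interest $77.44; balance after payment $4,367.44.
Month 2: interest $72.43; balance after payment $4,059.87.
Month 3: interest $67.33; balance after payment $3,747.20.
Month 4: interest $62.14; balance after payment $3,429.34.
Month 5: interest $56.87; balance after payment $3,106.21.
Month 6: interest $51.51; balance after payment $2,777.72.
Month 7: interest $46.06; balance after payment $2,443.78.

$2,443.78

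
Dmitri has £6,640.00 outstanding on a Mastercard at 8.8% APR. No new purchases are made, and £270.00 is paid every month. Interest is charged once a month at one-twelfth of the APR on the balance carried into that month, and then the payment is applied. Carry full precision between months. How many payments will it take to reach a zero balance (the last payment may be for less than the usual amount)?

28 months

Monthly rate r = 8.8%/12 = 0.733333% = 0.00733333.
Recurrence: B ← B·(1+r) − £270.00.
Month 1: interest £48.69; balance after payment £6,418.69.
Month 2: interest £47.07; balance after payment £6,195.76.
Closed form: n = −ln(1 − rB₀/P)/ln(1+r) = −ln(0.81965)/ln(1.00733) ≈ 27.218, so the balance reaches zero during payment 28.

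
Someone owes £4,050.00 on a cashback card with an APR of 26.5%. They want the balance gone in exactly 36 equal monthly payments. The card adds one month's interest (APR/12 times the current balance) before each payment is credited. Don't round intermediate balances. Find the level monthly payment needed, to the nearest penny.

Monthly rate r = 26.5%/12 = 2.20833% = 0.0220833.
Level-payment amortization: P = B₀·r / (1 − (1+r)^(−n)) = 4050.00·0.0220833 / (1 − 1.02208^(−36)).
Denominator 1 − (1+r)^(−36) = 0.544495191.
P = 89.4375 / 0.544495191 ≈ 164.26.

£164.26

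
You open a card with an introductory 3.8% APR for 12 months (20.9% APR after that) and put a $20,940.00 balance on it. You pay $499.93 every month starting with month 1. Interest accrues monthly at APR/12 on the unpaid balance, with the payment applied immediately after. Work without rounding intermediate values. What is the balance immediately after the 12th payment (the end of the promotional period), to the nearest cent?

$15,644.97

Promo months 1–12 at r₀ = 3.8%/12 = 0.00316667; months 13+ at r₁ = 20.9%/12 = 0.0174167.
After month 12: iterate B ← B·(1+r₀) − $499.93 for 12 months → $15,644.97.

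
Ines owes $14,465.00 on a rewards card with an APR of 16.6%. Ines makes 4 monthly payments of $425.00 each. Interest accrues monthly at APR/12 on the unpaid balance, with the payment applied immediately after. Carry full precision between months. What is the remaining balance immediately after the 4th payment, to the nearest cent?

Monthly rate r = 16.6%/12 = 1.38333% = 0.0138333.
Each month: B ← B·(1+r) − $425.00.
Month 1: interest $200.10; balance after payment $14,240.10.
Month 2: interest $196.99; balance after payment $14,012.09.
Month 3: interest $193.83; balance after payment $13,780.92.
Month 4: interest $190.64; balance after payment $13,546.56.

$13,546.56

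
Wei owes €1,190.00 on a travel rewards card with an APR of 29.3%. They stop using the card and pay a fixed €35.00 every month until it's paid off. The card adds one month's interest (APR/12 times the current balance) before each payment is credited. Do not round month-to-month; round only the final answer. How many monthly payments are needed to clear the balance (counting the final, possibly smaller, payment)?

Monthly rate r = 29.3%/12 = 2.44167% = 0.0244167.
Recurrence: B ← B·(1+r) − €35.00.
Month 1: interest €29.06; balance after payment €1,184.06.
Month 2: interest €28.91; balance after payment €1,177.97.
Closed form: n = −ln(1 − rB₀/P)/ln(1+r) = −ln(0.16983)/ln(1.02442) ≈ 73.495, so the balance reaches zero during payment 74.

74 payments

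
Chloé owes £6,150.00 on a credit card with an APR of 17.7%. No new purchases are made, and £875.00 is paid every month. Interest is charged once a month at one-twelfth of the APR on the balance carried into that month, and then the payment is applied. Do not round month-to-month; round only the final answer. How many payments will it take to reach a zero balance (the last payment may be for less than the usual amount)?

8 payments

Monthly rate r = 17.7%/12 = 1.475% = 0.01475.
Recurrence: B ← B·(1+r) − £875.00.
Month 1: interest £90.71; balance after payment £5,365.71.
Month 2: interest £79.14; balance after payment £4,569.86.
Closed form: n = −ln(1 − rB₀/P)/ln(1+r) = −ln(0.89633)/ln(1.01475) ≈ 7.475, so the balance reaches zero during payment 8.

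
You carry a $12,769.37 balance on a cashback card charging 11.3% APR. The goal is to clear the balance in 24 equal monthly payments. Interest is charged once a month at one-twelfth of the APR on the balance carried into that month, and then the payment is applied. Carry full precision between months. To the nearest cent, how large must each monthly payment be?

$596.93

Monthly rate r = 11.3%/12 = 0.941667% = 0.00941667.
Level-payment amortization: P = B₀·r / (1 − (1+r)^(−n)) = 12769.37·0.00941667 / (1 − 1.00942^(−24)).
Denominator 1 − (1+r)^(−24) = 0.201437905.
P = 120.245 / 0.201437905 ≈ 596.93.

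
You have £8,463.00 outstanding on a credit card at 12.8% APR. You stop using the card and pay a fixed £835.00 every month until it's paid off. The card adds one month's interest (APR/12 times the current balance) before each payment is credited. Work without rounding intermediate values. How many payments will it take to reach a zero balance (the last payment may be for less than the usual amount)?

11 payments

Monthly rate r = 12.8%/12 = 1.06667% = 0.0106667.
Recurrence: B ← B·(1+r) − £835.00.
Month 1: interest £90.27; balance after payment £7,718.27.
Month 2: interest £82.33; balance after payment £6,965.60.
Closed form: n = −ln(1 − rB₀/P)/ln(1+r) = −ln(0.89189)/ln(1.01067) ≈ 10.783, so the balance reaches zero during payment 11.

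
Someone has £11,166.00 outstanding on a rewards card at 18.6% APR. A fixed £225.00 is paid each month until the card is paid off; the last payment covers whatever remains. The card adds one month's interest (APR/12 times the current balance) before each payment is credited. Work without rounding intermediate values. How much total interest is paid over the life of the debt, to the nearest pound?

Monthly rate r = 18.6%/12 = 1.55% = 0.0155.
Payoff takes n = ⌈−ln(1 − rB₀/P)/ln(1+r)⌉ = ⌈95.329⌉ = 96 payments; the last is £74.36.
Total paid = 95·£225.00 + £74.36 = £21,449.36.
Total interest = total paid − principal = £21,449.36 − £11,166.00 = £10,283.36.

£10,283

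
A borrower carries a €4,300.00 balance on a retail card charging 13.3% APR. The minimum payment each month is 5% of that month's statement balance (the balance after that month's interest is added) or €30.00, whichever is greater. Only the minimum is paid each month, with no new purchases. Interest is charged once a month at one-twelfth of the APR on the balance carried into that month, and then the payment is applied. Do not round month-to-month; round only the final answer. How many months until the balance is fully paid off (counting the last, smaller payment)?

Monthly rate r = 13.3%/12 = 1.10833% = 0.0110833.
While 5% of the post-interest balance exceeds €30.00, each month B ← (B·(1+r))·(1 − 0.05), i.e. B shrinks by the factor (1+r)·0.95 = 0.96053.
This holds for months 1–50. Entering month 51 the balance is €574.11; 5% of the post-interest balance is now below €30.00, so the flat €30.00 minimum applies from here.
From month 51 a fixed €30.00 at rate r clears €574.11 in 22 more payments. Total: 50 + 22 = 72 months.

72 months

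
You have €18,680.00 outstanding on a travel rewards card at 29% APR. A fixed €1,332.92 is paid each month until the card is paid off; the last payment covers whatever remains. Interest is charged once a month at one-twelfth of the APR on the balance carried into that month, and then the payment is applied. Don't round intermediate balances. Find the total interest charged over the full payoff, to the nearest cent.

€4,405.63

Monthly rate r = 29%/12 = 2.41667% = 0.0241667.
Payoff takes n = ⌈−ln(1 − rB₀/P)/ln(1+r)⌉ = ⌈17.317⌉ = 18 payments; the last is €425.99.
Total paid = 17·€1,332.92 + €425.99 = €23,085.63.
Total interest = total paid − principal = €23,085.63 − €18,680.00 = €4,405.63.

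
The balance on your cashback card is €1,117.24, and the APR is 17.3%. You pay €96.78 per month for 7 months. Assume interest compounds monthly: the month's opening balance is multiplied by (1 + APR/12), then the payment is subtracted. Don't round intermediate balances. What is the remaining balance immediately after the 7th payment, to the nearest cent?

Monthly rate r = 17.3%/12 = 1.44167% = 0.0144167.
Each month: B ← B·(1+r) − €96.78.
Month 1: interest €16.11; balance after payment €1,036.57.
Month 2: interest €14.94; balance after payment €954.73.
Month 3: interest €13.76; balance after payment €871.71.
Month 4: interest €12.57; balance after payment €787.50.
Month 5: interest €11.35; balance after payment €702.08.
Month 6: interest €10.12; balance after payment €615.42.
Month 7: interest €8.87; balance after payment €527.51.

€527.51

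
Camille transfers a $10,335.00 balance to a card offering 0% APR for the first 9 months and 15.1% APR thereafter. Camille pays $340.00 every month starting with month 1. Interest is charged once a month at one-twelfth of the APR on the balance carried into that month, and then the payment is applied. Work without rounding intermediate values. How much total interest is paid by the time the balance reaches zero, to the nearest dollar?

$1,254

Promo months 1–9 at r₀ = 0%/12 = 0; months 10+ at r₁ = 15.1%/12 = 0.0125833.
After month 9 (no interest yet): B = $10,335.00 − 9·$340.00 = $7,275.00.
Then at r₁ with $340.00/mo: n₂ = −ln(1 − r₁·B/P)/ln(1+r₁) ≈ 25.08 → 26 more payments.
Total paid = 34·$340.00 + $28.94 = $11,588.94; interest = $11,588.94 − $10,335.00 = $1,253.94.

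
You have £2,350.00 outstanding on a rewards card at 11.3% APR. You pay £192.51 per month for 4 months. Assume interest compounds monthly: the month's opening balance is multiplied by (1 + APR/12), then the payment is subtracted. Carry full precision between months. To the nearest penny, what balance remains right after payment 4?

£1,658.79

Monthly rate r = 11.3%/12 = 0.941667% = 0.00941667.
Each month: B ← B·(1+r) − £192.51.
Month 1: interest £22.13; balance after payment £2,179.62.
Month 2: interest £20.52; balance after payment £2,007.63.
Month 3: interest £18.91; balance after payment £1,834.03.
Month 4: interest £17.27; balance after payment £1,658.79.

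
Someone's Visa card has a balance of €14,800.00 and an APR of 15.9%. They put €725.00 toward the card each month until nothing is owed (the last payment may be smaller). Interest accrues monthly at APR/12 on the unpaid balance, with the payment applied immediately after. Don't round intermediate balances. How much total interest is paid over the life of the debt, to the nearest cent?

€2,570.48

Monthly rate r = 15.9%/12 = 1.325% = 0.01325.
Payoff takes n = ⌈−ln(1 − rB₀/P)/ln(1+r)⌉ = ⌈23.959⌉ = 24 payments; the last is €695.48.
Total paid = 23·€725.00 + €695.48 = €17,370.48.
Total interest = total paid − principal = €17,370.48 − €14,800.00 = €2,570.48.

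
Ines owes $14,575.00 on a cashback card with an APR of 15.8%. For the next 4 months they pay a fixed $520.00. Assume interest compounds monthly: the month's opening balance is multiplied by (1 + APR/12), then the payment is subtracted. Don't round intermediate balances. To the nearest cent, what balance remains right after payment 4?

Monthly rate r = 15.8%/12 = 1.31667% = 0.0131667.
Each month: B ← B·(1+r) − $520.00.
Month 1: interest $191.90; balance after payment $14,246.90.
Month 2: interest $187.58; balance after payment $13,914.49.
Month 3: interest $183.21; balance after payment $13,577.70.
Month 4: interest $178.77; balance after payment $13,236.47.

$13,236.47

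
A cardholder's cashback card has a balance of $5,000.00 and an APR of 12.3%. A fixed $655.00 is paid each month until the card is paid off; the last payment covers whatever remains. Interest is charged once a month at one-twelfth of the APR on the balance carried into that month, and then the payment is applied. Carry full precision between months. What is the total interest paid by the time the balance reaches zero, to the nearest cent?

Monthly rate r = 12.3%/12 = 1.025% = 0.01025.
Payoff takes n = ⌈−ln(1 − rB₀/P)/ln(1+r)⌉ = ⌈7.989⌉ = 8 payments; the last is $648.13.
Total paid = 7·$655.00 + $648.13 = $5,233.13.
Total interest = total paid − principal = $5,233.13 − $5,000.00 = $233.13.

$233.13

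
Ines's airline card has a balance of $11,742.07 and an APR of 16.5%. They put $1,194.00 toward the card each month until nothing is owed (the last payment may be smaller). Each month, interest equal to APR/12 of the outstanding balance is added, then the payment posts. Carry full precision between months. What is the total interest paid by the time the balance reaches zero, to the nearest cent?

$962.01

Monthly rate r = 16.5%/12 = 1.375% = 0.01375.
Payoff takes n = ⌈−ln(1 − rB₀/P)/ln(1+r)⌉ = ⌈10.638⌉ = 11 payments; the last is $764.08.
Total paid = 10·$1,194.00 + $764.08 = $12,704.08.
Total interest = total paid − principal = $12,704.08 − $11,742.07 = $962.01.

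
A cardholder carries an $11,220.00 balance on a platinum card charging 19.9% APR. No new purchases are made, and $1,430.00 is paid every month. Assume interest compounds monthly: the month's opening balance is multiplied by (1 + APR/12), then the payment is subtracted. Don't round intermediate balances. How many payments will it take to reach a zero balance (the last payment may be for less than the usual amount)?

Monthly rate r = 19.9%/12 = 1.65833% = 0.0165833.
Recurrence: B ← B·(1+r) − $1,430.00.
Month 1: interest $186.06; balance after payment $9,976.07.
Month 2: interest $165.44; balance after payment $8,711.50.
Closed form: n = −ln(1 − rB₀/P)/ln(1+r) = −ln(0.86988)/ln(1.01658) ≈ 8.475, so the balance reaches zero during payment 9.

9 months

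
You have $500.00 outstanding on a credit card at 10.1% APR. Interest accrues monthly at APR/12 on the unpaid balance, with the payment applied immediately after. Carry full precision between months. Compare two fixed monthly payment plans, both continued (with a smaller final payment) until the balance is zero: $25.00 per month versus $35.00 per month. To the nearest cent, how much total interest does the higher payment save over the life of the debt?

$14.82

Monthly rate r = 10.1%/12 = 0.841667% = 0.00841667.
At $25.00/mo: n = ⌈−ln(1 − rB₀/P)/ln(1+r)⌉ = 22 payments (last $24.80); total interest = total paid − $500.00 = $49.80.
At $35.00/mo: 16 payments (last $9.98); total interest $34.98.
Interest saved = $49.80 − $34.98 = $14.82.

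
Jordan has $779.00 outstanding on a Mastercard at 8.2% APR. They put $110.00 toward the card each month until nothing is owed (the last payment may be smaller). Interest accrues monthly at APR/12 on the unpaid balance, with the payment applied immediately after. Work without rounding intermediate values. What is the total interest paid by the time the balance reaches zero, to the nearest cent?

Monthly rate r = 8.2%/12 = 0.683333% = 0.00683333.
Payoff takes n = ⌈−ln(1 − rB₀/P)/ln(1+r)⌉ = ⌈7.284⌉ = 8 payments; the last is $31.28.
Total paid = 7·$110.00 + $31.28 = $801.28.
Total interest = total paid − principal = $801.28 − $779.00 = $22.28.

$22.28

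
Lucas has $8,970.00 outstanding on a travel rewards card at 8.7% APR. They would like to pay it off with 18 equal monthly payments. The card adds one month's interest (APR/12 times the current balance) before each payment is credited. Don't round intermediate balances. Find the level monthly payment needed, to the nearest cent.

Monthly rate r = 8.7%/12 = 0.725% = 0.00725.
Level-payment amortization: P = B₀·r / (1 − (1+r)^(−n)) = 8970.00·0.00725 / (1 − 1.00725^(−18)).
Denominator 1 − (1+r)^(−18) = 0.121930219.
P = 65.0325 / 0.121930219 ≈ 533.36.

$533.36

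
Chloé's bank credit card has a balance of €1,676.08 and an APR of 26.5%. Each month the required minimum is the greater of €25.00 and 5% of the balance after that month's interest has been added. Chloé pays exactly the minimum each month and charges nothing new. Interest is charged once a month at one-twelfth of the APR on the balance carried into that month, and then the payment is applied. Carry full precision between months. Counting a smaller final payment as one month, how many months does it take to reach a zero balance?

68 months

Monthly rate r = 26.5%/12 = 2.20833% = 0.0220833.
While 5% of the post-interest balance exceeds €25.00, each month B ← (B·(1+r))·(1 − 0.05), i.e. B shrinks by the factor (1+r)·0.95 = 0.97098.
This holds for months 1–42. Entering month 43 the balance is €486.53; 5% of the post-interest balance is now below €25.00, so the flat €25.00 minimum applies from here.
From month 43 a fixed €25.00 at rate r clears €486.53 in 26 more payments. Total: 42 + 26 = 68 months.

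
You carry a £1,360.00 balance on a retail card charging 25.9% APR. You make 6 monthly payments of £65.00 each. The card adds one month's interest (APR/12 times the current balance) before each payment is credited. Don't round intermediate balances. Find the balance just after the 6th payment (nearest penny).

Monthly rate r = 25.9%/12 = 2.15833% = 0.0215833.
Each month: B ← B·(1+r) − £65.00.
Month 1: interest £29.35; balance after payment £1,324.35.
Month 2: interest £28.58; balance after payment £1,287.94.
Month 3: interest £27.80; balance after payment £1,250.74.
Month 4: interest £27.00; balance after payment £1,212.73.
Month 5: interest £26.17; balance after payment £1,173.91.
Month 6: interest £25.34; balance after payment £1,134.24.

£1,134.24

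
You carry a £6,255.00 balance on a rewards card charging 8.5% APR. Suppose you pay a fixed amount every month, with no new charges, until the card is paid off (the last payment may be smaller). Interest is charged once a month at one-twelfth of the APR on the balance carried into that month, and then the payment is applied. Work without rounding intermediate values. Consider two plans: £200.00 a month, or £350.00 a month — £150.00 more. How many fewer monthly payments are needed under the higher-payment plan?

Monthly rate r = 8.5%/12 = 0.708333% = 0.00708333.
At £200.00/mo: n = ⌈−ln(1 − rB₀/P)/ln(1+r)⌉ = 36 payments (last £96.05); total interest = total paid − £6,255.00 = £841.05.
At £350.00/mo: 20 payments (last £61.69); total interest £456.69.
Payments saved = 36 − 20 = 16.

16 fewer payments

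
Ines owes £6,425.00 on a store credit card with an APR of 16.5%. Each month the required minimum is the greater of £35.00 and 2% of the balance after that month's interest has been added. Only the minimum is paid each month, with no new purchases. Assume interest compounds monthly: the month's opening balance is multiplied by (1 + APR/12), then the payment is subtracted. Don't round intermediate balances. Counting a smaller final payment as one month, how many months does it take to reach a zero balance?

284 months

Monthly rate r = 16.5%/12 = 1.375% = 0.01375.
While 2% of the post-interest balance exceeds £35.00, each month B ← (B·(1+r))·(1 − 0.02), i.e. B shrinks by the factor (1+r)·0.98 = 0.99347.
This holds for months 1–201. Entering month 202 the balance is £1,723.53; 2% of the post-interest balance is now below £35.00, so the flat £35.00 minimum applies from here.
From month 202 a fixed £35.00 at rate r clears £1,723.53 in 83 more payments. Total: 201 + 83 = 284 months.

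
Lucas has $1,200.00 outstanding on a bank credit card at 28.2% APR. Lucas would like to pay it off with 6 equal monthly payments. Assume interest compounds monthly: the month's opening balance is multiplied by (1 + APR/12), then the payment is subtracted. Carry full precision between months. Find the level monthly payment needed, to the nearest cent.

Monthly rate r = 28.2%/12 = 2.35% = 0.0235.
Level-payment amortization: P = B₀·r / (1 − (1+r)^(−n)) = 1200.00·0.0235 / (1 − 1.0235^(−6)).
Denominator 1 − (1+r)^(−6) = 0.130092815.
P = 28.2 / 0.130092815 ≈ 216.77.

$216.77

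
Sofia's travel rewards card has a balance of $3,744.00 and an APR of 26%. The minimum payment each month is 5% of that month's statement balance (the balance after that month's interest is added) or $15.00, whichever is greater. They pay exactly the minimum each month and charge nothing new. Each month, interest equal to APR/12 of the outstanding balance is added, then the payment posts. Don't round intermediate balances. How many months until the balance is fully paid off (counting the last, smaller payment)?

111 months

Monthly rate r = 26%/12 = 2.16667% = 0.0216667.
While 5% of the post-interest balance exceeds $15.00, each month B ← (B·(1+r))·(1 − 0.05), i.e. B shrinks by the factor (1+r)·0.95 = 0.97058.
This holds for months 1–86. Entering month 87 the balance is $287.18; 5% of the post-interest balance is now below $15.00, so the flat $15.00 minimum applies from here.
From month 87 a fixed $15.00 at rate r clears $287.18 in 25 more payments. Total: 86 + 25 = 111 months.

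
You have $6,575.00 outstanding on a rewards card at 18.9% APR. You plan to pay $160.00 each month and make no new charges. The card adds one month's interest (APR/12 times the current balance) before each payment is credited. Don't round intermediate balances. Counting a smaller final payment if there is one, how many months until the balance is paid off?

Monthly rate r = 18.9%/12 = 1.575% = 0.01575.
Recurrence: B ← B·(1+r) − $160.00.
Month 1: interest $103.56; balance after payment $6,518.56.
Month 2: interest $102.67; balance after payment $6,461.22.
Closed form: n = −ln(1 − rB₀/P)/ln(1+r) = −ln(0.35277)/ln(1.01575) ≈ 66.674, so the balance reaches zero during payment 67.

67 months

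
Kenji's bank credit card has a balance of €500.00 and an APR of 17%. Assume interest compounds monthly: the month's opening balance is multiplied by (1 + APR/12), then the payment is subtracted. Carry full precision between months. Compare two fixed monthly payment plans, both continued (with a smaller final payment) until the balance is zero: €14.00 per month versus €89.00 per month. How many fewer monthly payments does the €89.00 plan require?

45 fewer payments

Monthly rate r = 17%/12 = 1.41667% = 0.0141667.
At €14.00/mo: n = ⌈−ln(1 − rB₀/P)/ln(1+r)⌉ = 51 payments (last €1.76); total interest = total paid − €500.00 = €201.76.
At €89.00/mo: 6 payments (last €79.76); total interest €24.76.
Payments saved = 51 − 6 = 45.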